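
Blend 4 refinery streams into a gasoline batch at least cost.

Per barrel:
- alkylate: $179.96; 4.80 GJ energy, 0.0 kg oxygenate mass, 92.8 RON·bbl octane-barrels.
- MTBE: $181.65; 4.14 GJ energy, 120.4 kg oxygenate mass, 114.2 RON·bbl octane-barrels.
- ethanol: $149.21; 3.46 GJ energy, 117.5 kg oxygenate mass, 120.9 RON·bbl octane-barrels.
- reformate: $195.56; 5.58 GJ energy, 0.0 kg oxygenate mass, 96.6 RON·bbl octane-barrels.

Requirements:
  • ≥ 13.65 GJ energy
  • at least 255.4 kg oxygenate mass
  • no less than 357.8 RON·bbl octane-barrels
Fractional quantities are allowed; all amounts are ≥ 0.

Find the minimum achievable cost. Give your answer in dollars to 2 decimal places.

$539.14

Let x1 = barrels of alkylate, x2 = barrels of MTBE, x3 = barrels of ethanol, x4 = barrels of reformate.
Minimise 179.96x1 + 181.65x2 + 149.21x3 + 195.56x4 subject to:
  4.8x1 + 4.14x2 + 3.46x3 + 5.58x4 ≥ 13.65   (energy)
  120.4x2 + 117.5x3 ≥ 255.4   (oxygenate mass)
  92.8x1 + 114.2x2 + 120.9x3 + 96.6x4 ≥ 357.8   (octane-barrels)
  x1, x2, x3, x4 ≥ 0.
The optimal basis is {ethanol, reformate}; alkylate, MTBE drop out. Binding constraints: energy and oxygenate mass.
So ethanol = 2.17362 barrels, reformate = 1.09844 barrels.
Objective = 149.21·2.17362 + 195.56·1.09844 = 539.1368.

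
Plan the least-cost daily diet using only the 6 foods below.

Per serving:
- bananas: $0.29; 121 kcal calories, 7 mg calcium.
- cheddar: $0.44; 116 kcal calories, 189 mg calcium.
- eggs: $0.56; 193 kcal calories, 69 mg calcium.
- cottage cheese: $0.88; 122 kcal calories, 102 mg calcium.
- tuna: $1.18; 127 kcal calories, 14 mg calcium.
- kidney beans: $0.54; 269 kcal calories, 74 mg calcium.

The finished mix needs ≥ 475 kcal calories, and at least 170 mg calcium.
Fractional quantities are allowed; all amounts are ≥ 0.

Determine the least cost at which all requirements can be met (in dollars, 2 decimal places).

Let x1 = servings of bananas, x2 = servings of cheddar, x3 = servings of eggs, x4 = servings of cottage cheese, x5 = servings of tuna, x6 = servings of kidney beans.
min 0.29x1 + 0.44x2 + 0.56x3 + 0.88x4 + 1.18x5 + 0.54x6 s.t.:
  121x1 + 116x2 + 193x3 + 122x4 + 127x5 + 269x6 ≥ 475   (calories)
  7x1 + 189x2 + 69x3 + 102x4 + 14x5 + 74x6 ≥ 170   (calcium)
  x1, x2, x3, x4, x5, x6 ≥ 0.
At the optimum only cheddar, kidney beans are positive (bananas, eggs, cottage cheese, tuna = 0). The calories and calcium requirements are met with equality.
So cheddar = 0.2504 servings, kidney beans = 1.658 servings.
Total cost: 0.44·0.2504 + 0.54·1.658 = 1.0055.

$1.01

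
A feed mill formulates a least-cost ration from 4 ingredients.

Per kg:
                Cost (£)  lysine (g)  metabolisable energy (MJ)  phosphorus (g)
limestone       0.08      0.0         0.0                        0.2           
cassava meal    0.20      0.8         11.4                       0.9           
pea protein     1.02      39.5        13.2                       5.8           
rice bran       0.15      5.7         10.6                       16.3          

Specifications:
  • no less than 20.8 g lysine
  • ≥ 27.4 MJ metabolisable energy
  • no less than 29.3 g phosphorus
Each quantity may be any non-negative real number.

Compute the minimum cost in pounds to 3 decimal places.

£0.544

Let x1 = kg of limestone, x2 = kg of cassava meal, x3 = kg of pea protein, x4 = kg of rice bran.
Minimize 0.08x1 + 0.2x2 + 1.02x3 + 0.15x4 with:
  0.8x2 + 39.5x3 + 5.7x4 ≥ 20.8   (lysine)
  11.4x2 + 13.2x3 + 10.6x4 ≥ 27.4   (metabolisable energy)
  0.2x1 + 0.9x2 + 5.8x3 + 16.3x4 ≥ 29.3   (phosphorus)
  x1, x2, x3, x4 ≥ 0.
The optimal basis is {pea protein, rice bran}; limestone, cassava meal drop out. Binding constraints: lysine and metabolisable energy.
Solving gives x3 = 0.1872, x4 = 2.352.
Total cost: 1.02·0.1872 + 0.15·2.352 = 0.54374.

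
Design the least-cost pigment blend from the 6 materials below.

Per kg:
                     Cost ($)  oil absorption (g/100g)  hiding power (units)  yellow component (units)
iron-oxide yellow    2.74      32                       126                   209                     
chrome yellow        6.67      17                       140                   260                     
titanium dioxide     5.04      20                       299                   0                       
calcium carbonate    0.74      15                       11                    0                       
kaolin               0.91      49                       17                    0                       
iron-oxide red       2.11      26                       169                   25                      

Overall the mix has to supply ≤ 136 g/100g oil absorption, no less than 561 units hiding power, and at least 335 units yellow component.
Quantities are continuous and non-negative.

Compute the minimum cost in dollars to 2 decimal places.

$8.55

Let x1 = kg of iron-oxide yellow, x2 = kg of chrome yellow, x3 = kg of titanium dioxide, x4 = kg of calcium carbonate, x5 = kg of kaolin, x6 = kg of iron-oxide red.
min 2.74x1 + 6.67x2 + 5.04x3 + 0.74x4 + 0.91x5 + 2.11x6 subject to:
  32x1 + 17x2 + 20x3 + 15x4 + 49x5 + 26x6 ≤ 136   (oil absorption)
  126x1 + 140x2 + 299x3 + 11x4 + 17x5 + 169x6 ≥ 561   (hiding power)
  209x1 + 260x2 + 25x6 ≥ 335   (yellow component)
  x1, x2, x3, x4, x5, x6 ≥ 0.
The minimum-cost mix takes nothing from chrome yellow, titanium dioxide, calcium carbonate, kaolin — only iron-oxide yellow, iron-oxide red. There the hiding power and yellow component constraints are tight.
Solving gives x1 = 1.324, x6 = 2.333.
Cost = 2.74·1.324 + 2.11·2.333 = 8.5504.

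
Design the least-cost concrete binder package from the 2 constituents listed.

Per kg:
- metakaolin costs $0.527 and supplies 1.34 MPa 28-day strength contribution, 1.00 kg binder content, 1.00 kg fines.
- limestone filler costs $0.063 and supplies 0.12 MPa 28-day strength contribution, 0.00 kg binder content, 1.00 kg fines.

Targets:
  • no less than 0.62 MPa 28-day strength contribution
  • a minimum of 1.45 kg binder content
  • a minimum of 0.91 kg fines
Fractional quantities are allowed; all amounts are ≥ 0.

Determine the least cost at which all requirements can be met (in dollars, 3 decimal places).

Set it up as a linear program. Let x1 = kg of metakaolin, x2 = kg of limestone filler.
Minimise 0.527x1 + 0.063x2 subject to:
  1.34x1 + 0.12x2 ≥ 0.62   (28-day strength contribution)
  1x1 ≥ 1.45   (binder content)
  1x1 + 1x2 ≥ 0.91   (fines)
  x1, x2 ≥ 0.
At the optimum only metakaolin is positive (limestone filler = 0). Binding constraint: binder content.
Optimal quantities: metakaolin = 1.45 kg.
Cost = 0.527·1.45 = 0.76415.

$0.764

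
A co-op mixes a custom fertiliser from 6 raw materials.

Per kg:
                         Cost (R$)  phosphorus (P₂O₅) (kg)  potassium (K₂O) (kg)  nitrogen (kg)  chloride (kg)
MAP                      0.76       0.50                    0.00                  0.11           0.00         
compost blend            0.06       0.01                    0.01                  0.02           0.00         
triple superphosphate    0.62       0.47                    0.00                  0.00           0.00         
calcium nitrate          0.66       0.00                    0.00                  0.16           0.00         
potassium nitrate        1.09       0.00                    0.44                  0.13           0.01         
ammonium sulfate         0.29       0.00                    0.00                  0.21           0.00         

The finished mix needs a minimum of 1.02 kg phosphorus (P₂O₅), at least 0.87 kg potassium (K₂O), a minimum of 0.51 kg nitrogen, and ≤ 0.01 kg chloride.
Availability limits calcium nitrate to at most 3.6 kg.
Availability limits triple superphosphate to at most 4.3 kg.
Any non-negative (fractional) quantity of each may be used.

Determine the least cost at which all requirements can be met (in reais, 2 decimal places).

Let x1 = kg of MAP, x2 = kg of compost blend, x3 = kg of triple superphosphate, x4 = kg of calcium nitrate, x5 = kg of potassium nitrate, x6 = kg of ammonium sulfate.
Minimise 0.76x1 + 0.06x2 + 0.62x3 + 0.66x4 + 1.09x5 + 0.29x6 s.t.:
  0.5x1 + 0.01x2 + 0.47x3 ≥ 1.02   (phosphorus (P₂O₅))
  0.01x2 + 0.44x5 ≥ 0.87   (potassium (K₂O))
  0.11x1 + 0.02x2 + 0.16x4 + 0.13x5 + 0.21x6 ≥ 0.51   (nitrogen)
  0.01x5 ≤ 0.01   (chloride)
  x4 ≤ 3.6
  x3 ≤ 4.3
  x1, x2, x3, x4, x5, x6 ≥ 0.
The optimal basis is {compost blend, triple superphosphate, potassium nitrate}; MAP, calcium nitrate, ammonium sulfate drop out. There the phosphorus (P₂O₅), potassium (K₂O), chloride constraints are tight.
Optimal quantities: compost blend = 43 kg, triple superphosphate = 1.255 kg, potassium nitrate = 1 kg.
Objective = 0.06·43 + 0.62·1.255 + 1.09·1 = 4.4481.

R$4.45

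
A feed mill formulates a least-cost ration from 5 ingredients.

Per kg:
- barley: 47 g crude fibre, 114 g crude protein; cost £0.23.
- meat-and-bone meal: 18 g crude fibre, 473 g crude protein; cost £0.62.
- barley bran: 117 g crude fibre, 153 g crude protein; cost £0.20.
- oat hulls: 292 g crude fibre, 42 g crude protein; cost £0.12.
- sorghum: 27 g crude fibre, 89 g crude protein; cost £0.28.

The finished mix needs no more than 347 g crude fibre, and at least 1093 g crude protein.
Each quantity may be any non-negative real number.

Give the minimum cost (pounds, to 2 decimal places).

£1.43

Let x1 = kg of barley, x2 = kg of meat-and-bone meal, x3 = kg of barley bran, x4 = kg of oat hulls, x5 = kg of sorghum.
min 0.23x1 + 0.62x2 + 0.2x3 + 0.12x4 + 0.28x5 with:
  47x1 + 18x2 + 117x3 + 292x4 + 27x5 ≤ 347   (crude fibre)
  114x1 + 473x2 + 153x3 + 42x4 + 89x5 ≥ 1093   (crude protein)
  x1, x2, x3, x4, x5 ≥ 0.
The optimal basis is {meat-and-bone meal, barley bran}; barley, oat hulls, sorghum drop out. The crude fibre and crude protein requirements are met with equality.
So meat-and-bone meal = 1.422 kg, barley bran = 2.747 kg.
Cost = 0.62·1.422 + 0.2·2.747 = 1.4310.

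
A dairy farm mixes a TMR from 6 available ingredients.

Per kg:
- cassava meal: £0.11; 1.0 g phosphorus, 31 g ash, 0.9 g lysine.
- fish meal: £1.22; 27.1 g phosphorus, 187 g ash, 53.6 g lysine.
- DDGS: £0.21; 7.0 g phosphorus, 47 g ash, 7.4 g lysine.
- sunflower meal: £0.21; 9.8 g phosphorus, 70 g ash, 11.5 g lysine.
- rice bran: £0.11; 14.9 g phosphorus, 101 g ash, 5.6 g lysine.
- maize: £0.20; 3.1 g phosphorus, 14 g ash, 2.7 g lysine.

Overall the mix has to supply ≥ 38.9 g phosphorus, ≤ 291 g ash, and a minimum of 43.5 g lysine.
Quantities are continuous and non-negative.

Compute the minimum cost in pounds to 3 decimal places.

£0.796

Treat it as an LP. Let x1 = kg of cassava meal, x2 = kg of fish meal, x3 = kg of DDGS, x4 = kg of sunflower meal, x5 = kg of rice bran, x6 = kg of maize.
Minimise 0.11x1 + 1.22x2 + 0.21x3 + 0.21x4 + 0.11x5 + 0.2x6 subject to:
  1x1 + 27.1x2 + 7x3 + 9.8x4 + 14.9x5 + 3.1x6 ≥ 38.9   (phosphorus)
  31x1 + 187x2 + 47x3 + 70x4 + 101x5 + 14x6 ≤ 291   (ash)
  0.9x1 + 53.6x2 + 7.4x3 + 11.5x4 + 5.6x5 + 2.7x6 ≥ 43.5   (lysine)
  x1, x2, x3, x4, x5, x6 ≥ 0.
The minimum-cost mix takes nothing from cassava meal, fish meal, DDGS, maize — only sunflower meal, rice bran. There the phosphorus and lysine constraints are tight.
Solving gives x4 = 3.695, x5 = 0.1807.
Objective = 0.21·3.695 + 0.11·0.1807 = 0.79583.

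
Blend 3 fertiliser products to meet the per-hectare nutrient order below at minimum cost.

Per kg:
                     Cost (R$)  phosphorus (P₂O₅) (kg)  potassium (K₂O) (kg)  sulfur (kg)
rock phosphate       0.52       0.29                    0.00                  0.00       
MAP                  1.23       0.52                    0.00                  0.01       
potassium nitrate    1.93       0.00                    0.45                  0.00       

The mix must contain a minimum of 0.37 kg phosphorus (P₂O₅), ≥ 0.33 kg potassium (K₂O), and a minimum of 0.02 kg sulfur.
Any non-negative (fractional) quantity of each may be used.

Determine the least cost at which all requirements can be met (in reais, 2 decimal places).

Treat it as an LP. Let x1 = kg of rock phosphate, x2 = kg of MAP, x3 = kg of potassium nitrate.
min 0.52x1 + 1.23x2 + 1.93x3 s.t.:
  0.29x1 + 0.52x2 ≥ 0.37   (phosphorus (P₂O₅))
  0.45x3 ≥ 0.33   (potassium (K₂O))
  0.01x2 ≥ 0.02   (sulfur)
  x1, x2, x3 ≥ 0.
At the optimum only MAP, potassium nitrate are positive (rock phosphate = 0). The potassium (K₂O) and sulfur requirements are met with equality.
So MAP = 2 kg, potassium nitrate = 0.7333 kg.
Objective = 1.23·2 + 1.93·0.7333 = 3.8753.

R$3.88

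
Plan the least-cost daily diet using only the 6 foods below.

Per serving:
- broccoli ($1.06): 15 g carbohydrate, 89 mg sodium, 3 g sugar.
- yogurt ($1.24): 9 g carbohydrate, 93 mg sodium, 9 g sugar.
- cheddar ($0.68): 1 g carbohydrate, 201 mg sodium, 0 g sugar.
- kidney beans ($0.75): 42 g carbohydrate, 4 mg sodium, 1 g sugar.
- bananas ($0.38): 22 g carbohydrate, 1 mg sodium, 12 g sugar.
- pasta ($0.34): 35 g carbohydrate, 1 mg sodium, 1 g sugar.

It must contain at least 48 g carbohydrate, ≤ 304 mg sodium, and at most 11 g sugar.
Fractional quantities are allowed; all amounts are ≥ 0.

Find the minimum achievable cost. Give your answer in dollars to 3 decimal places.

Let x1 = servings of broccoli, x2 = servings of yogurt, x3 = servings of cheddar, x4 = servings of kidney beans, x5 = servings of bananas, x6 = servings of pasta.
Minimize 1.06x1 + 1.24x2 + 0.68x3 + 0.75x4 + 0.38x5 + 0.34x6 s.t.:
  15x1 + 9x2 + 1x3 + 42x4 + 22x5 + 35x6 ≥ 48   (carbohydrate)
  89x1 + 93x2 + 201x3 + 4x4 + 1x5 + 1x6 ≤ 304   (sodium)
  3x1 + 9x2 + 1x4 + 12x5 + 1x6 ≤ 11   (sugar)
  x1, x2, x3, x4, x5, x6 ≥ 0.
At the optimum only pasta is positive (broccoli, yogurt, cheddar, kidney beans, bananas = 0). Binding constraint: carbohydrate.
Solving gives x6 = 1.371.
Objective = 0.34·1.371 = 0.46614.

$0.466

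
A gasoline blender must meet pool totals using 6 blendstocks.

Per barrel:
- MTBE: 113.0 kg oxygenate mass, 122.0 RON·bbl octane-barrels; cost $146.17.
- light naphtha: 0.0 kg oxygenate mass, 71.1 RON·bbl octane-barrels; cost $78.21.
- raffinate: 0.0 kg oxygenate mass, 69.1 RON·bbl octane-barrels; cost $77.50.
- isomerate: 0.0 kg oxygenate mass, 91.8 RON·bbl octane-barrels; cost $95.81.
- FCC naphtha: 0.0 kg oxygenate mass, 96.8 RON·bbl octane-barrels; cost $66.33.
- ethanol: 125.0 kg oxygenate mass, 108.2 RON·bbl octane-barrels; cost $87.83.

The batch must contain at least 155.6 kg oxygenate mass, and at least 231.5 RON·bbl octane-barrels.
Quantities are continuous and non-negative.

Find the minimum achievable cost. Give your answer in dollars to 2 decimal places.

$175.67

Let x1 = barrels of MTBE, x2 = barrels of light naphtha, x3 = barrels of raffinate, x4 = barrels of isomerate, x5 = barrels of FCC naphtha, x6 = barrels of ethanol.
Minimize 146.17x1 + 78.21x2 + 77.5x3 + 95.81x4 + 66.33x5 + 87.83x6 subject to:
  113x1 + 125x6 ≥ 155.6   (oxygenate mass)
  122x1 + 71.1x2 + 69.1x3 + 91.8x4 + 96.8x5 + 108.2x6 ≥ 231.5   (octane-barrels)
  x1, x2, x3, x4, x5, x6 ≥ 0.
The optimal basis is {FCC naphtha, ethanol}; MTBE, light naphtha, raffinate, isomerate drop out. The oxygenate mass and octane-barrels requirements are met with equality.
Solving gives x5 = 1.0001, x6 = 1.2448.
Total cost: 66.33·1.0001 + 87.83·1.2448 = 175.6674.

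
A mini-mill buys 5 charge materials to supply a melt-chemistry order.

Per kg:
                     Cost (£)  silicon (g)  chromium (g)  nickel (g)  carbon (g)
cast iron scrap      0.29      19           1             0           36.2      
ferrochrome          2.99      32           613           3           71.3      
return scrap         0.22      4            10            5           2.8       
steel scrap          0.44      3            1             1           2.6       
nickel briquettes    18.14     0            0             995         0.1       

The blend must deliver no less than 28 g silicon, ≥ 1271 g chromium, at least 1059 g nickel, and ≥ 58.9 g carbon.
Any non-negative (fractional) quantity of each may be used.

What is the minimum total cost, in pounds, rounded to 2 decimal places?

£25.39

Let x1 = kg of cast iron scrap, x2 = kg of ferrochrome, x3 = kg of return scrap, x4 = kg of steel scrap, x5 = kg of nickel briquettes.
Minimize 0.29x1 + 2.99x2 + 0.22x3 + 0.44x4 + 18.14x5 s.t.:
  19x1 + 32x2 + 4x3 + 3x4 ≥ 28   (silicon)
  1x1 + 613x2 + 10x3 + 1x4 ≥ 1271   (chromium)
  3x2 + 5x3 + 1x4 + 995x5 ≥ 1059   (nickel)
  36.2x1 + 71.3x2 + 2.8x3 + 2.6x4 + 0.1x5 ≥ 58.9   (carbon)
  x1, x2, x3, x4, x5 ≥ 0.
At the optimum only ferrochrome, nickel briquettes are positive (cast iron scrap, return scrap, steel scrap = 0). The chromium and nickel requirements are met with equality.
Solving gives x2 = 2.073, x5 = 1.058.
Hence cost = 2.99·2.073 + 18.14·1.058 = £25.3904.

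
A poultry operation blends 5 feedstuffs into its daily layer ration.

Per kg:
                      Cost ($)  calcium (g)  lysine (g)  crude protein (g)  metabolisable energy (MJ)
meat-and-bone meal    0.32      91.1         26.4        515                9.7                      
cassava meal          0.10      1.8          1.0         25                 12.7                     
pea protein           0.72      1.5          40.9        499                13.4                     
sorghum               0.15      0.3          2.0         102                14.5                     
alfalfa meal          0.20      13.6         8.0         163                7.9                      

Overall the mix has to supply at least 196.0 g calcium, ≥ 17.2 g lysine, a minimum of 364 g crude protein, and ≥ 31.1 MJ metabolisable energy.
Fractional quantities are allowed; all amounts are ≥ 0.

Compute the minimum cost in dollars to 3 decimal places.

$0.765

Let x1 = kg of meat-and-bone meal, x2 = kg of cassava meal, x3 = kg of pea protein, x4 = kg of sorghum, x5 = kg of alfalfa meal.
Minimise 0.32x1 + 0.1x2 + 0.72x3 + 0.15x4 + 0.2x5 with:
  91.1x1 + 1.8x2 + 1.5x3 + 0.3x4 + 13.6x5 ≥ 196   (calcium)
  26.4x1 + 1x2 + 40.9x3 + 2x4 + 8x5 ≥ 17.2   (lysine)
  515x1 + 25x2 + 499x3 + 102x4 + 163x5 ≥ 364   (crude protein)
  9.7x1 + 12.7x2 + 13.4x3 + 14.5x4 + 7.9x5 ≥ 31.1   (metabolisable energy)
  x1, x2, x3, x4, x5 ≥ 0.
The optimal basis is {meat-and-bone meal, cassava meal}; pea protein, sorghum, alfalfa meal drop out. The calcium and metabolisable energy requirements are met with equality.
So meat-and-bone meal = 2.135 kg, cassava meal = 0.8179 kg.
Cost = 0.32·2.135 + 0.1·0.8179 = 0.76499.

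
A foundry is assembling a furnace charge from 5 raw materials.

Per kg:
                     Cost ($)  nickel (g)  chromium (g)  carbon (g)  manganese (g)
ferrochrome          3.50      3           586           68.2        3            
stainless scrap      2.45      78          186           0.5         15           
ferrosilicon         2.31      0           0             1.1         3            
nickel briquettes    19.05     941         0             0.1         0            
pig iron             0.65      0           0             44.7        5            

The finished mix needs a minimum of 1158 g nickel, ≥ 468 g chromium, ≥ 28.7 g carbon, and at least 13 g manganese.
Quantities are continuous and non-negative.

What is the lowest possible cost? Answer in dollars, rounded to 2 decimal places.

$25.92

Set it up as a linear program. Let x1 = kg of ferrochrome, x2 = kg of stainless scrap, x3 = kg of ferrosilicon, x4 = kg of nickel briquettes, x5 = kg of pig iron.
min 3.5x1 + 2.45x2 + 2.31x3 + 19.05x4 + 0.65x5 s.t.:
  3x1 + 78x2 + 941x4 ≥ 1158   (nickel)
  586x1 + 186x2 ≥ 468   (chromium)
  68.2x1 + 0.5x2 + 1.1x3 + 0.1x4 + 44.7x5 ≥ 28.7   (carbon)
  3x1 + 15x2 + 3x3 + 5x5 ≥ 13   (manganese)
  x1, x2, x3, x4, x5 ≥ 0.
The optimal basis is {ferrochrome, stainless scrap, nickel briquettes}; ferrosilicon, pig iron drop out. The nickel, chromium, carbon requirements are met with equality.
Solving gives x1 = 0.4102, x2 = 1.224, x4 = 1.128.
Cost = 3.5·0.4102 + 2.45·1.224 + 19.05·1.128 = 25.9229.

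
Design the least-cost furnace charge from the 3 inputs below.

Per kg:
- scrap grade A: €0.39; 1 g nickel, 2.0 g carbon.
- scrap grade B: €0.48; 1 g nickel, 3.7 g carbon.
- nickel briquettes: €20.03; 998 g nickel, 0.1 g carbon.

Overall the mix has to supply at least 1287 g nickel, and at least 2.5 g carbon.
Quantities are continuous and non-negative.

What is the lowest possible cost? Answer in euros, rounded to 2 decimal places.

This is a linear program. Let x1 = kg of scrap grade A, x2 = kg of scrap grade B, x3 = kg of nickel briquettes.
Minimise 0.39x1 + 0.48x2 + 20.03x3 s.t.:
  1x1 + 1x2 + 998x3 ≥ 1287   (nickel)
  2x1 + 3.7x2 + 0.1x3 ≥ 2.5   (carbon)
  x1, x2, x3 ≥ 0.
The cheapest feasible vertex uses only scrap grade B, nickel briquettes; scrap grade A is not used. Binding constraints: nickel and carbon.
Solving gives x2 = 0.6408, x3 = 1.289.
Hence cost = 0.48·0.6408 + 20.03·1.289 = €26.1263.

€26.13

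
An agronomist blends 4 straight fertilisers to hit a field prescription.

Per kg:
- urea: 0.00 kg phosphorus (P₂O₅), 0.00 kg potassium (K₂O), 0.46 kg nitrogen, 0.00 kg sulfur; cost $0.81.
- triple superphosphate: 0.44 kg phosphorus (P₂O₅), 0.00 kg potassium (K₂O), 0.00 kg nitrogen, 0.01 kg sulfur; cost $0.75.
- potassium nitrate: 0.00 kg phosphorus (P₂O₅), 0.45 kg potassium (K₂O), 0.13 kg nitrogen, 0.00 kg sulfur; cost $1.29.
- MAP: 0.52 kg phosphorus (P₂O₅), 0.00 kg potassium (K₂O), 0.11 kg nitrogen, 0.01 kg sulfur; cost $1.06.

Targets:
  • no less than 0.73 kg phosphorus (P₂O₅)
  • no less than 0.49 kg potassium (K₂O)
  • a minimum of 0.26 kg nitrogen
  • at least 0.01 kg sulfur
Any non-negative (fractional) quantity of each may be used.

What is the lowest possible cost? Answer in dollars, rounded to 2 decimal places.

$2.84

This is a linear program. Let x1 = kg of urea, x2 = kg of triple superphosphate, x3 = kg of potassium nitrate, x4 = kg of MAP.
Minimize 0.81x1 + 0.75x2 + 1.29x3 + 1.06x4 with:
  0.44x2 + 0.52x4 ≥ 0.73   (phosphorus (P₂O₅))
  0.45x3 ≥ 0.49   (potassium (K₂O))
  0.46x1 + 0.13x3 + 0.11x4 ≥ 0.26   (nitrogen)
  0.01x2 + 0.01x4 ≥ 0.01   (sulfur)
  x1, x2, x3, x4 ≥ 0.
The cheapest feasible vertex uses only triple superphosphate, potassium nitrate, MAP; urea is not used. The phosphorus (P₂O₅), potassium (K₂O), nitrogen requirements are met with equality.
So triple superphosphate = 0.3865 kg, potassium nitrate = 1.089 kg, MAP = 1.077 kg.
Objective = 0.75·0.3865 + 1.29·1.089 + 1.06·1.077 = 2.8363.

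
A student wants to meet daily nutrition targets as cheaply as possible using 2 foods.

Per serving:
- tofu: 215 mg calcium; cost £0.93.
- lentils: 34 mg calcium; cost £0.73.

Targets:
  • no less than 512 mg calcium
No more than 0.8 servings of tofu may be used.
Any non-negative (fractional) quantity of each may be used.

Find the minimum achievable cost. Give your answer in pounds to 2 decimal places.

£8.04

Let x1 = servings of tofu, x2 = servings of lentils.
min 0.93x1 + 0.73x2 with:
  215x1 + 34x2 ≥ 512   (calcium)
  x1 ≤ 0.8
  x1, x2 ≥ 0.
Both inputs are positive at the optimum. Binding constraints: calcium and the tofu cap.
Optimal quantities: tofu = 0.8 servings, lentils = 10 servings.
Objective = 0.93·0.8 + 0.73·10 = 8.0440.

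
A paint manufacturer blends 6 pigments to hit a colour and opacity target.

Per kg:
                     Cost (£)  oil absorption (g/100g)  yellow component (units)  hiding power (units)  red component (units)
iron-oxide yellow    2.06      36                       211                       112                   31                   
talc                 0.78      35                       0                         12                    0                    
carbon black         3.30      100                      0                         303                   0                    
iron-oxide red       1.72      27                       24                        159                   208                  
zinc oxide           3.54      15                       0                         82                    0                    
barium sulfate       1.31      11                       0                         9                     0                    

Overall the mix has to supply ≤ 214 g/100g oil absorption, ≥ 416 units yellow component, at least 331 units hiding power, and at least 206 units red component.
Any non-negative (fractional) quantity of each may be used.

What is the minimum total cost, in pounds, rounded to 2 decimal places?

£5.18

Set it up as a linear program. Let x1 = kg of iron-oxide yellow, x2 = kg of talc, x3 = kg of carbon black, x4 = kg of iron-oxide red, x5 = kg of zinc oxide, x6 = kg of barium sulfate.
Minimize 2.06x1 + 0.78x2 + 3.3x3 + 1.72x4 + 3.54x5 + 1.31x6 with:
  36x1 + 35x2 + 100x3 + 27x4 + 15x5 + 11x6 ≤ 214   (oil absorption)
  211x1 + 24x4 ≥ 416   (yellow component)
  112x1 + 12x2 + 303x3 + 159x4 + 82x5 + 9x6 ≥ 331   (hiding power)
  31x1 + 208x4 ≥ 206   (red component)
  x1, x2, x3, x4, x5, x6 ≥ 0.
At the optimum only iron-oxide yellow, iron-oxide red are positive (talc, carbon black, zinc oxide, barium sulfate = 0). Binding constraints: yellow component and hiding power.
So iron-oxide yellow = 1.886 kg, iron-oxide red = 0.7533 kg.
Cost = 2.06·1.886 + 1.72·0.7533 = 5.1808.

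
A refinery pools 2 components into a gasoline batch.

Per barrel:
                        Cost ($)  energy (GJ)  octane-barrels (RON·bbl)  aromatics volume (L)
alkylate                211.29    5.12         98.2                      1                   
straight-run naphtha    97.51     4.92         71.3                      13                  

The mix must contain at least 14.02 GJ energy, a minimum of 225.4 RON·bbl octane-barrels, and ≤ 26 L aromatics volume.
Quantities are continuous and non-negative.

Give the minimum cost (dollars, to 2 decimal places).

$377.02

Let x1 = barrels of alkylate, x2 = barrels of straight-run naphtha.
min 211.29x1 + 97.51x2 with:
  5.12x1 + 4.92x2 ≥ 14.02   (energy)
  98.2x1 + 71.3x2 ≥ 225.4   (octane-barrels)
  1x1 + 13x2 ≤ 26   (aromatics volume)
  x1, x2 ≥ 0.
Both inputs are positive at the optimum. Binding constraints: octane-barrels and aromatics volume.
So alkylate = 0.89306 barrels, straight-run naphtha = 1.9313 barrels.
Cost = 211.29·0.89306 + 97.51·1.9313 = 377.0157.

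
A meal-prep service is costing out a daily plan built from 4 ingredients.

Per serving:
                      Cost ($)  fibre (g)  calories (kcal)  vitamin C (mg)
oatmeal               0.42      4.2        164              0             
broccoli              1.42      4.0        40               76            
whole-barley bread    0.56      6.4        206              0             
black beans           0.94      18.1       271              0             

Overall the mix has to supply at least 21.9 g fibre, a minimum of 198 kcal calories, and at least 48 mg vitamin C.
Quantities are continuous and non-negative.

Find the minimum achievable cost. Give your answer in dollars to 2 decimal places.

$1.90

Let x1 = servings of oatmeal, x2 = servings of broccoli, x3 = servings of whole-barley bread, x4 = servings of black beans.
Minimise 0.42x1 + 1.42x2 + 0.56x3 + 0.94x4 subject to:
  4.2x1 + 4x2 + 6.4x3 + 18.1x4 ≥ 21.9   (fibre)
  164x1 + 40x2 + 206x3 + 271x4 ≥ 198   (calories)
  76x2 ≥ 48   (vitamin C)
  x1, x2, x3, x4 ≥ 0.
The minimum-cost mix takes nothing from oatmeal, whole-barley bread — only broccoli, black beans. There the fibre and vitamin C constraints are tight.
That vertex is x2 = 0.6316, x4 = 1.07.
Objective = 1.42·0.6316 + 0.94·1.07 = 1.9027.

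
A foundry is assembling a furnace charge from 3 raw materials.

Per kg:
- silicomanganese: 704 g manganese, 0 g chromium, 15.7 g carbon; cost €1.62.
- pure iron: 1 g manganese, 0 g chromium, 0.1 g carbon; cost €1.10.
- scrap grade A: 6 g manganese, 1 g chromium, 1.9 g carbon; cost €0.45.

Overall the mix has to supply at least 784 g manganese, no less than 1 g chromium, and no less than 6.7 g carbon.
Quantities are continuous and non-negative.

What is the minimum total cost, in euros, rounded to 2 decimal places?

€2.24

Treat it as an LP. Let x1 = kg of silicomanganese, x2 = kg of pure iron, x3 = kg of scrap grade A.
Minimise 1.62x1 + 1.1x2 + 0.45x3 with:
  704x1 + 1x2 + 6x3 ≥ 784   (manganese)
  1x3 ≥ 1   (chromium)
  15.7x1 + 0.1x2 + 1.9x3 ≥ 6.7   (carbon)
  x1, x2, x3 ≥ 0.
The cheapest feasible vertex uses only silicomanganese, scrap grade A; pure iron is not used. There the manganese and chromium constraints are tight.
So silicomanganese = 1.105 kg, scrap grade A = 1 kg.
Cost = 1.62·1.105 + 0.45·1 = 2.2401.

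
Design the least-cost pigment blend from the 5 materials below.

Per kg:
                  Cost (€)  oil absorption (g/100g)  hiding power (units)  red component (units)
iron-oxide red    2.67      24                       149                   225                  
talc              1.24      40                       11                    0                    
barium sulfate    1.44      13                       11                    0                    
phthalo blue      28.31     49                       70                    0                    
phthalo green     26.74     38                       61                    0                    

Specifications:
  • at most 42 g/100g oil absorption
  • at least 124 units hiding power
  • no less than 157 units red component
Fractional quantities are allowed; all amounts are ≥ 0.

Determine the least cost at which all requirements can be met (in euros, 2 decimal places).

€2.22

Set it up as a linear program. Let x1 = kg of iron-oxide red, x2 = kg of talc, x3 = kg of barium sulfate, x4 = kg of phthalo blue, x5 = kg of phthalo green.
min 2.67x1 + 1.24x2 + 1.44x3 + 28.31x4 + 26.74x5 s.t.:
  24x1 + 40x2 + 13x3 + 49x4 + 38x5 ≤ 42   (oil absorption)
  149x1 + 11x2 + 11x3 + 70x4 + 61x5 ≥ 124   (hiding power)
  225x1 ≥ 157   (red component)
  x1, x2, x3, x4, x5 ≥ 0.
At the optimum only iron-oxide red is positive (talc, barium sulfate, phthalo blue, phthalo green = 0). The hiding power requirement is met with equality.
Solving gives x1 = 0.8322.
Hence cost = 2.67·0.8322 = €2.2220.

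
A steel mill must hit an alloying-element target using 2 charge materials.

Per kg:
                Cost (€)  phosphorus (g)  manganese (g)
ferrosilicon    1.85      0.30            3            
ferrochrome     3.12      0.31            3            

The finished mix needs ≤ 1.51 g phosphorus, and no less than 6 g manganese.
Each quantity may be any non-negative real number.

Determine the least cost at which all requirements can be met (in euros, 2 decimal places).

This is a linear program. Let x1 = kg of ferrosilicon, x2 = kg of ferrochrome.
Minimise 1.85x1 + 3.12x2 with:
  0.3x1 + 0.31x2 ≤ 1.51   (phosphorus)
  3x1 + 3x2 ≥ 6   (manganese)
  x1, x2 ≥ 0.
The cheapest feasible vertex uses only ferrosilicon; ferrochrome is not used. There the manganese constraint is tight.
Solving gives x1 = 2.
Total cost: 1.85·2 = 3.7000.

€3.70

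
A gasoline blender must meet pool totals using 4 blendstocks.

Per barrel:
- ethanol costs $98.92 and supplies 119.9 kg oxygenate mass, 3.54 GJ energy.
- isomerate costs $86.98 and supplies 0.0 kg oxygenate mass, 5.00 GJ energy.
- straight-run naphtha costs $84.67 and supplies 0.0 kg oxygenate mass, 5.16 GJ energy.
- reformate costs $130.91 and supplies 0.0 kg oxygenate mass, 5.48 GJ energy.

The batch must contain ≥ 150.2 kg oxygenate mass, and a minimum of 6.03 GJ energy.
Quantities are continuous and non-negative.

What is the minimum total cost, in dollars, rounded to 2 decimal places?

This is a linear program. Let x1 = barrels of ethanol, x2 = barrels of isomerate, x3 = barrels of straight-run naphtha, x4 = barrels of reformate.
Minimize 98.92x1 + 86.98x2 + 84.67x3 + 130.91x4 subject to:
  119.9x1 ≥ 150.2   (oxygenate mass)
  3.54x1 + 5x2 + 5.16x3 + 5.48x4 ≥ 6.03   (energy)
  x1, x2, x3, x4 ≥ 0.
The optimal basis is {ethanol, straight-run naphtha}; isomerate, reformate drop out. Binding constraints: oxygenate mass and energy.
So ethanol = 1.2527 barrels, straight-run naphtha = 0.30919 barrels.
Total cost: 98.92·1.2527 + 84.67·0.30919 = 150.0962.

$150.10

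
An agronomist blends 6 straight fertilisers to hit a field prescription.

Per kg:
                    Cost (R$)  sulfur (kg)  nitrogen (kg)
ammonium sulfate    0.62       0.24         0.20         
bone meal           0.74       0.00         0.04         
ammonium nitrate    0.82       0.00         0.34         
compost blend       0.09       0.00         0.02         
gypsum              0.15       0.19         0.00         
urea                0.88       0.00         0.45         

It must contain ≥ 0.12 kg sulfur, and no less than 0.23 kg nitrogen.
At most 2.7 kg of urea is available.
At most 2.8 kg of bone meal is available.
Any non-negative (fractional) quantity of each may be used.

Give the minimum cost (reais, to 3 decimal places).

R$0.545

Let x1 = kg of ammonium sulfate, x2 = kg of bone meal, x3 = kg of ammonium nitrate, x4 = kg of compost blend, x5 = kg of gypsum, x6 = kg of urea.
min 0.62x1 + 0.74x2 + 0.82x3 + 0.09x4 + 0.15x5 + 0.88x6 with:
  0.24x1 + 0.19x5 ≥ 0.12   (sulfur)
  0.2x1 + 0.04x2 + 0.34x3 + 0.02x4 + 0.45x6 ≥ 0.23   (nitrogen)
  x6 ≤ 2.7
  x2 ≤ 2.8
  x1, x2, x3, x4, x5, x6 ≥ 0.
The minimum-cost mix takes nothing from ammonium sulfate, bone meal, ammonium nitrate, compost blend — only gypsum, urea. Binding constraints: sulfur and nitrogen.
So gypsum = 0.6316 kg, urea = 0.5111 kg.
Hence cost = 0.15·0.6316 + 0.88·0.5111 = R$0.54451.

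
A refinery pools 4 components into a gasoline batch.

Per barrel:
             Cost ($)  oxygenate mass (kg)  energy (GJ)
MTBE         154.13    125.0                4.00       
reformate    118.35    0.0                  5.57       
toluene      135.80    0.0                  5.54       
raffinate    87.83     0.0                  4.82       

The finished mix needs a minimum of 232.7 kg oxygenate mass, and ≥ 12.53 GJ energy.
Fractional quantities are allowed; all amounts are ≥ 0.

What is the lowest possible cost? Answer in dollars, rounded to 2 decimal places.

Let x1 = barrels of MTBE, x2 = barrels of reformate, x3 = barrels of toluene, x4 = barrels of raffinate.
min 154.13x1 + 118.35x2 + 135.8x3 + 87.83x4 with:
  125x1 ≥ 232.7   (oxygenate mass)
  4x1 + 5.57x2 + 5.54x3 + 4.82x4 ≥ 12.53   (energy)
  x1, x2, x3, x4 ≥ 0.
The cheapest feasible vertex uses only MTBE, raffinate; reformate, toluene are not used. The oxygenate mass and energy requirements are met with equality.
Solving gives x1 = 1.8616, x4 = 1.0547.
Hence cost = 154.13·1.8616 + 87.83·1.0547 = $379.5627.

$379.56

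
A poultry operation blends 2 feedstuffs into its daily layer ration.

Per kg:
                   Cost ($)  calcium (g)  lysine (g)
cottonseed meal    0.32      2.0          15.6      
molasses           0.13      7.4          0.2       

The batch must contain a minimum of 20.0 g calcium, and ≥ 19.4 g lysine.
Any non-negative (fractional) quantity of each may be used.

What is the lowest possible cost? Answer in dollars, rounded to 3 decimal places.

$0.697

This is a linear program. Let x1 = kg of cottonseed meal, x2 = kg of molasses.
Minimize 0.32x1 + 0.13x2 s.t.:
  2x1 + 7.4x2 ≥ 20   (calcium)
  15.6x1 + 0.2x2 ≥ 19.4   (lysine)
  x1, x2 ≥ 0.
Both inputs are positive at the optimum. The calcium and lysine requirements are met with equality.
Solving gives x1 = 1.213, x2 = 2.375.
Total cost: 0.32·1.213 + 0.13·2.375 = 0.69691.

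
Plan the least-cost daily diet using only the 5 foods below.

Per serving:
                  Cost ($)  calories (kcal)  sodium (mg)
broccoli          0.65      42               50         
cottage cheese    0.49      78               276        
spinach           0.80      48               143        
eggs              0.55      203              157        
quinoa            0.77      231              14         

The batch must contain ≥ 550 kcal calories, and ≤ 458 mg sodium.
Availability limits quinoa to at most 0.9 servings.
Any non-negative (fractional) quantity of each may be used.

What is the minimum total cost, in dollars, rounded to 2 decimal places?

This is a linear program. Let x1 = servings of broccoli, x2 = servings of cottage cheese, x3 = servings of spinach, x4 = servings of eggs, x5 = servings of quinoa.
min 0.65x1 + 0.49x2 + 0.8x3 + 0.55x4 + 0.77x5 s.t.:
  42x1 + 78x2 + 48x3 + 203x4 + 231x5 ≥ 550   (calories)
  50x1 + 276x2 + 143x3 + 157x4 + 14x5 ≤ 458   (sodium)
  x5 ≤ 0.9
  x1, x2, x3, x4, x5 ≥ 0.
The optimal basis is {eggs}; broccoli, cottage cheese, spinach, quinoa drop out. There the calories constraint is tight.
Solving gives x4 = 2.709.
Hence cost = 0.55·2.709 = $1.4900.

$1.49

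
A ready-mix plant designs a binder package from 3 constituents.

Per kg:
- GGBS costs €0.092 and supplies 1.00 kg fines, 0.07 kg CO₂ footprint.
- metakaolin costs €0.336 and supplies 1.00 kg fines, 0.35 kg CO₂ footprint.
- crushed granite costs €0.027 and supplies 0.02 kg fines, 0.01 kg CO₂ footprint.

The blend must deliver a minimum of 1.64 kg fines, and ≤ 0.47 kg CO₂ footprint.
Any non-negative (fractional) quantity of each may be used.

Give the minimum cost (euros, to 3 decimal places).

Let x1 = kg of GGBS, x2 = kg of metakaolin, x3 = kg of crushed granite.
min 0.092x1 + 0.336x2 + 0.027x3 with:
  1x1 + 1x2 + 0.02x3 ≥ 1.64   (fines)
  0.07x1 + 0.35x2 + 0.01x3 ≤ 0.47   (CO₂ footprint)
  x1, x2, x3 ≥ 0.
The minimum-cost mix takes nothing from metakaolin, crushed granite — only GGBS. There the fines constraint is tight.
That vertex is x1 = 1.64.
Total cost: 0.092·1.64 = 0.15088.

€0.151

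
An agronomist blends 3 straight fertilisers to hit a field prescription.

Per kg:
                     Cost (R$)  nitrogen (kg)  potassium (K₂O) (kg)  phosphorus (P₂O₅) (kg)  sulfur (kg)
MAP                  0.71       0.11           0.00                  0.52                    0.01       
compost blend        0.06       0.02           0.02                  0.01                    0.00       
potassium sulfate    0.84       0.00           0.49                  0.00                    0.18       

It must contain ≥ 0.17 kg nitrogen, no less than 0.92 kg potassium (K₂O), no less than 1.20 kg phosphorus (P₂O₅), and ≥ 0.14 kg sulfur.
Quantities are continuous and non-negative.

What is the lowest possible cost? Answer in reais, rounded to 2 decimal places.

Set it up as a linear program. Let x1 = kg of MAP, x2 = kg of compost blend, x3 = kg of potassium sulfate.
Minimise 0.71x1 + 0.06x2 + 0.84x3 with:
  0.11x1 + 0.02x2 ≥ 0.17   (nitrogen)
  0.02x2 + 0.49x3 ≥ 0.92   (potassium (K₂O))
  0.52x1 + 0.01x2 ≥ 1.2   (phosphorus (P₂O₅))
  0.01x1 + 0.18x3 ≥ 0.14   (sulfur)
  x1, x2, x3 ≥ 0.
At the optimum only MAP, potassium sulfate are positive (compost blend = 0). Binding constraints: potassium (K₂O) and phosphorus (P₂O₅).
Optimal quantities: MAP = 2.308 kg, potassium sulfate = 1.878 kg.
Cost = 0.71·2.308 + 0.84·1.878 = 3.2162.

R$3.22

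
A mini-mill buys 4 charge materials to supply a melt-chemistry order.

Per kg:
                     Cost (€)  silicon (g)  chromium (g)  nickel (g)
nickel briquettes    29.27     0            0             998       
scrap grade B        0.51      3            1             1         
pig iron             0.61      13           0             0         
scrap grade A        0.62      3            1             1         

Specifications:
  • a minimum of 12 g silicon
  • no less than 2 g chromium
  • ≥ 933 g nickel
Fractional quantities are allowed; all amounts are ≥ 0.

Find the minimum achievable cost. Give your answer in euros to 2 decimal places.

€28.61

Treat it as an LP. Let x1 = kg of nickel briquettes, x2 = kg of scrap grade B, x3 = kg of pig iron, x4 = kg of scrap grade A.
Minimize 29.27x1 + 0.51x2 + 0.61x3 + 0.62x4 s.t.:
  3x2 + 13x3 + 3x4 ≥ 12   (silicon)
  1x2 + 1x4 ≥ 2   (chromium)
  998x1 + 1x2 + 1x4 ≥ 933   (nickel)
  x1, x2, x3, x4 ≥ 0.
The minimum-cost mix takes nothing from scrap grade A — only nickel briquettes, scrap grade B, pig iron. There the silicon, chromium, nickel constraints are tight.
Optimal quantities: nickel briquettes = 0.9329 kg, scrap grade B = 2 kg, pig iron = 0.4615 kg.
Total cost: 29.27·0.9329 + 0.51·2 + 0.61·0.4615 = 28.6075.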